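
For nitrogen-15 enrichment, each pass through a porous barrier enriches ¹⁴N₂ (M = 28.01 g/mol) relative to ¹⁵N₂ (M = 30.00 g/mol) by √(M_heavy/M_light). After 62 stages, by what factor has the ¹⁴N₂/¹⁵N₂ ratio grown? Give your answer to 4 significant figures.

8.396

After 62 stages the ratio has grown by (√(30.00/28.01))^62 = (30.00/28.01)^(62/2).
= 1.07105^31 = 8.396.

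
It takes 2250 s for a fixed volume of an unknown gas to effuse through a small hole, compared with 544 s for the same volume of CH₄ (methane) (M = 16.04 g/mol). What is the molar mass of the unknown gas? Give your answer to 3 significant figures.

274 g/mol

Since effusion rate ∝ 1/√M, t_X/t_CH₄ = √(M_X/M_CH₄).
2250/544 = 4.136 = √(M_X/16.04)
M_X = 16.04 × 4.136² = 16.04 × 17.11 = 274 g/mol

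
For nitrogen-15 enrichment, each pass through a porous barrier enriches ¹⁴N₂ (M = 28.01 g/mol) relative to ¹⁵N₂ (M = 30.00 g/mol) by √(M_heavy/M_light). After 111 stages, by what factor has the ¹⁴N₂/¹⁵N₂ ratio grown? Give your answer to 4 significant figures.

After 111 stages the ratio has grown by (√(30.00/28.01))^111 = (30.00/28.01)^(111/2).
= 1.07105^(111/2) = 45.12.

45.12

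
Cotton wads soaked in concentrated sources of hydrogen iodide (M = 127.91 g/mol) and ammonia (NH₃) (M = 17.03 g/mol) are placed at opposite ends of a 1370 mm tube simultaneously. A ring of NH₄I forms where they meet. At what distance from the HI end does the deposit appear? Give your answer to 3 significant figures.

366 mm

Distances travelled in equal time are proportional to diffusion rates, so d_HI/d_NH₃ = √(M_NH₃/M_HI) = √(17.03/127.91) = 0.3649.
With d_HI + d_NH₃ = 1370 mm, d_NH₃ = 1370/(1 + 0.3649) = 1004 mm.
d_HI = 1370 − 1004 = 366 mm.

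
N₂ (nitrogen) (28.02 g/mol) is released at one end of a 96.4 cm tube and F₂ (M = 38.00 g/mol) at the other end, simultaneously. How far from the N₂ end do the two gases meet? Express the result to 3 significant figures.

The fronts meet when d_N₂ + d_F₂ = L with d_N₂/d_F₂ = √(M_F₂/M_N₂) (Graham's law). Here √(M_F₂/M_N₂) = √(38.00/28.02) = 1.165.
With d_N₂ + d_F₂ = 96.4 cm, d_F₂ = 96.4/(1 + 1.165) = 44.54 cm.
d_N₂ = 96.4 − 44.54 = 51.9 cm.

51.9 cm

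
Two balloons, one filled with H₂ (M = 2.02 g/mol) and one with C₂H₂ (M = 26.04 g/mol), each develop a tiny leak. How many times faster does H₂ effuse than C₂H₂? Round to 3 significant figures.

3.59

From Graham's law, rate_H₂/rate_C₂H₂ = √(M_C₂H₂/M_H₂) = √(26.04/2.02) = √12.89 = 3.59.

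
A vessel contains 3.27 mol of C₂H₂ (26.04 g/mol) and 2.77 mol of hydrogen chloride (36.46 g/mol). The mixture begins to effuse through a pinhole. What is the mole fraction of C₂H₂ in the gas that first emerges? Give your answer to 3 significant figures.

The effusion rate of species i is ∝ p_i/√M_i ∝ n_i/√M_i.
x_C₂H₂(eff) = (n_C₂H₂/√M_C₂H₂) / (n_C₂H₂/√M_C₂H₂ + n_HCl/√M_HCl)
= (3.27/√26.04) / (3.27/√26.04 + 2.77/√36.46) = 0.6408/(0.6408 + 0.4587) = 0.583.

0.583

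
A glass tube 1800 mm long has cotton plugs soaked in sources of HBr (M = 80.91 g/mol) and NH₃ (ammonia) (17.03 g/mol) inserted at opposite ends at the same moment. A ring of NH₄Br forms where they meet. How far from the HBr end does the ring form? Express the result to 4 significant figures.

566.1 mm

Distances travelled in equal time are proportional to diffusion rates, so d_HBr/d_NH₃ = √(M_NH₃/M_HBr) = √(17.03/80.91) = 0.4588.
With d_HBr + d_NH₃ = 1800 mm, d_NH₃ = 1800/(1 + 0.4588) = 1234 mm.
d_HBr = 1800 − 1234 = 566.1 mm.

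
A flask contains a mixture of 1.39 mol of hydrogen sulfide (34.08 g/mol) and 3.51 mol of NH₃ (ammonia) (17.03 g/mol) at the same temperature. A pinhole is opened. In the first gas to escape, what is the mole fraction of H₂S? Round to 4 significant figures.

Effusion rate of each component ∝ n_i/√M_i (partial pressure × 1/√M).
So x_H₂S in the escaping gas = (n_H₂S/√M_H₂S) / Σ(n_i/√M_i)
= (1.39/√34.08) / (1.39/√34.08 + 3.51/√17.03) = 0.2381/(0.2381 + 0.8505) = 0.2187.

0.2187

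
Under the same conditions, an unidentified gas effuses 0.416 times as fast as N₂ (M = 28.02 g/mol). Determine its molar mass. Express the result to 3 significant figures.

From Graham's law, rate_X/rate_N₂ = √(M_N₂/M_X).
0.416 = √(28.02/M_X)
M_X = 28.02 / 0.416² = 28.02 / 0.1731 = 162 g/mol

162 g/mol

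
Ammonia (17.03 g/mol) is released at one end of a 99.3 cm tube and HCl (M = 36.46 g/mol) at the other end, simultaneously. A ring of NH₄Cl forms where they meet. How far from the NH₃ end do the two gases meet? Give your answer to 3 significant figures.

In equal time, each gas travels a distance ∝ its rate ∝ 1/√M, so d_NH₃/d_HCl = √(M_HCl/M_NH₃) = √(36.46/17.03) = 1.463.
With d_NH₃ + d_HCl = 99.3 cm, d_HCl = 99.3/(1 + 1.463) = 40.31 cm.
d_NH₃ = 99.3 − 40.31 = 59.0 cm.

59.0 cm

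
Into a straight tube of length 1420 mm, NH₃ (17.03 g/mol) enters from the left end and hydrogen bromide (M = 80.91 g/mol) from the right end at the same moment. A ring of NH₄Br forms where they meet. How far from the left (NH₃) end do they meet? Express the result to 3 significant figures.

In equal time, each gas travels a distance ∝ its rate ∝ 1/√M, so d_NH₃/d_HBr = √(M_HBr/M_NH₃) = √(80.91/17.03) = 2.180.
With d_NH₃ + d_HBr = 1420 mm, d_HBr = 1420/(1 + 2.180) = 446.6 mm.
d_NH₃ = 1420 − 446.6 = 973 mm.

973 mm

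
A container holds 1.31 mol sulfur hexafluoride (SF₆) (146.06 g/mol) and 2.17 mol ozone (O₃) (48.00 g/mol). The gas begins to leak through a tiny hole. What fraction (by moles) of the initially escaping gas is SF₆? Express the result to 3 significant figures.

Each component's effusion rate ∝ (its partial pressure)·(1/√M) ∝ n_i/√M_i.
x_SF₆(eff) = (n_SF₆/√M_SF₆) / (n_SF₆/√M_SF₆ + n_O₃/√M_O₃)
= (1.31/√146.06) / (1.31/√146.06 + 2.17/√48.00) = 0.1084/(0.1084 + 0.3132) = 0.257.

0.257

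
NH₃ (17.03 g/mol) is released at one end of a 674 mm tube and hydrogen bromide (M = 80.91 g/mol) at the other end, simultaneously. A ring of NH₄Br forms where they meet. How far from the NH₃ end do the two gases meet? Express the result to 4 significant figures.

462.0 mm

The fronts meet when d_NH₃ + d_HBr = L with d_NH₃/d_HBr = √(M_HBr/M_NH₃) (Graham's law). Here √(M_HBr/M_NH₃) = √(80.91/17.03) = 2.180.
With d_NH₃ + d_HBr = 674 mm, d_HBr = 674/(1 + 2.180) = 212.0 mm.
d_NH₃ = 674 − 212.0 = 462.0 mm.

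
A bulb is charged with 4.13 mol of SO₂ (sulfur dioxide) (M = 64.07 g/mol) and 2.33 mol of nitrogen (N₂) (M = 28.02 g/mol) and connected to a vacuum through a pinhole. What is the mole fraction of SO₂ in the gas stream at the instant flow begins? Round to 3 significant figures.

Each component's effusion rate ∝ (its partial pressure)·(1/√M) ∝ n_i/√M_i.
So x_SO₂ in the escaping gas = (n_SO₂/√M_SO₂) / Σ(n_i/√M_i)
= (4.13/√64.07) / (4.13/√64.07 + 2.33/√28.02) = 0.5160/(0.5160 + 0.4402) = 0.540.

0.540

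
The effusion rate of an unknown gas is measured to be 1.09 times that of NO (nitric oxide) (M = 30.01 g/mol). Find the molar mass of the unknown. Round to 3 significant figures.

Using Graham's law: rate_X/rate_NO = √(M_NO/M_X).
1.09 = √(30.01/M_X)
M_X = 30.01 / 1.09² = 30.01 / 1.188 = 25.3 g/mol

25.3 g/mol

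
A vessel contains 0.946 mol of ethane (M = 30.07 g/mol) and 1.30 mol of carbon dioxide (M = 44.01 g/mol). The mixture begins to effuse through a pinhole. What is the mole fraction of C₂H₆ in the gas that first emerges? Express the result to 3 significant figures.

Each component's effusion rate ∝ (its partial pressure)·(1/√M) ∝ n_i/√M_i.
So x_C₂H₆ in the escaping gas = (n_C₂H₆/√M_C₂H₆) / Σ(n_i/√M_i)
= (0.946/√30.07) / (0.946/√30.07 + 1.30/√44.01) = 0.1725/(0.1725 + 0.1960) = 0.468.

0.468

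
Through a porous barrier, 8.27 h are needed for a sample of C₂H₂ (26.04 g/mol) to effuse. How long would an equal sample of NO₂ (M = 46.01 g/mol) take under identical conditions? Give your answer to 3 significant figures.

11.0 h

Graham's law gives t_NO₂/t_C₂H₂ = √(M_NO₂/M_C₂H₂) = √(46.01/26.04) = √1.767 = 1.329.
So the time for NO₂ is 8.27 × 1.329 = 11.0 h.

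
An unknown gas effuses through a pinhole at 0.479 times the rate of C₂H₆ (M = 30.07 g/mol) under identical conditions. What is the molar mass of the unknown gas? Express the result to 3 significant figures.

131 g/mol

Using Graham's law: rate_X/rate_C₂H₆ = √(M_C₂H₆/M_X).
0.479 = √(30.07/M_X)
M_X = 30.07 / 0.479² = 30.07 / 0.2294 = 131 g/mol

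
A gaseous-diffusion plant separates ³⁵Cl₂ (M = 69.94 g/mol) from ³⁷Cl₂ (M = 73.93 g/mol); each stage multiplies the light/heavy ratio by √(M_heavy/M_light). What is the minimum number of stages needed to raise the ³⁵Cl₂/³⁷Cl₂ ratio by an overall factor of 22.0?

Per stage α = (73.93/69.94)^(1/2) = 1.05705^0.5, giving ln α = 0.02774.
Need α^N ≥ 22.0 ⇒ N ≥ ln(22.0) / ln α = 3.091 / 0.02774 = 111.43.
Minimum whole number of stages: N = 112.

112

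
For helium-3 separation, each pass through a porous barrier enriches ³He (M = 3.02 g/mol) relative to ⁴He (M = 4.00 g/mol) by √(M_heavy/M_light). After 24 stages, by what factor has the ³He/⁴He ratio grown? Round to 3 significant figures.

29.1

The single-stage factor is √(M_heavy/M_light), so 24 stages give [√(4.00/3.02)]^24 = (4.00/3.02)^(24/2).
= 1.32450^12 = 29.1.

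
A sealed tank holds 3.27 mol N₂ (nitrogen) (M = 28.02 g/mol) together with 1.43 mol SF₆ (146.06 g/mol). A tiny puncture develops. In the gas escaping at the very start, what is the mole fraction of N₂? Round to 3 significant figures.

0.839

Rate_i ∝ x_i/√M_i (Graham's law weighted by mole fraction), so the effusate composition follows n_i/√M_i.
Mole fraction of N₂ in the effusate = (n_N₂/√M_N₂) / (n_N₂/√M_N₂ + n_SF₆/√M_SF₆)
= (3.27/√28.02) / (3.27/√28.02 + 1.43/√146.06) = 0.6178/(0.6178 + 0.1183) = 0.839.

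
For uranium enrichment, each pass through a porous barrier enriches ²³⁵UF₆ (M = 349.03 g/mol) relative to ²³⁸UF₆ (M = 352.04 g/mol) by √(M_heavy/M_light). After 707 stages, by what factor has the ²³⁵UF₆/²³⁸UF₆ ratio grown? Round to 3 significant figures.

After 707 stages the ratio has grown by (√(352.04/349.03))^707 = (352.04/349.03)^(707/2).
= 1.00862^(707/2) = 20.8.

20.8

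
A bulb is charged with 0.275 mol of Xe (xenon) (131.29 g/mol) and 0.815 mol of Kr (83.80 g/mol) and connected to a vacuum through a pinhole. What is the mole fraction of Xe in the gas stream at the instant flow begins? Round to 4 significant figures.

0.2123

Effusion rate of each component ∝ n_i/√M_i (partial pressure × 1/√M).
x_Xe(eff) = (n_Xe/√M_Xe) / (n_Xe/√M_Xe + n_Kr/√M_Kr)
= (0.275/√131.29) / (0.275/√131.29 + 0.815/√83.80) = 0.02400/(0.02400 + 0.08903) = 0.2123.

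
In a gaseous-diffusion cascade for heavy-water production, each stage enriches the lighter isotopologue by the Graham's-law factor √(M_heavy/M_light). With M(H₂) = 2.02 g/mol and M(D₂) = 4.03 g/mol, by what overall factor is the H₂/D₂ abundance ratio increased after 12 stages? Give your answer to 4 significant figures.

63.06

After 12 stages the ratio has grown by (√(4.03/2.02))^12 = (4.03/2.02)^(12/2).
= 1.99505^6 = 63.06.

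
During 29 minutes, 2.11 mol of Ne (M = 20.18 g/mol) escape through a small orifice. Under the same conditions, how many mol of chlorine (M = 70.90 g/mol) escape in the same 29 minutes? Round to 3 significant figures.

1.13 mol

Since effusion rate ∝ 1/√M, rate_Cl₂/rate_Ne = √(M_Ne/M_Cl₂) = √(20.18/70.90) = √0.2846 = 0.5335.
So the amount for Cl₂ is 2.11 × 0.5335 = 1.13 mol.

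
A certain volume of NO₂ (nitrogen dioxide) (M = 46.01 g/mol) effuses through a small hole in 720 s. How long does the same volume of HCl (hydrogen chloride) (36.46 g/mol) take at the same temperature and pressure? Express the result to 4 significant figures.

By Graham's law, t_HCl/t_NO₂ = √(M_HCl/M_NO₂) = √(36.46/46.01) = √0.7924 = 0.8902.
So the time for HCl is 720 × 0.8902 = 640.9 s.

640.9 s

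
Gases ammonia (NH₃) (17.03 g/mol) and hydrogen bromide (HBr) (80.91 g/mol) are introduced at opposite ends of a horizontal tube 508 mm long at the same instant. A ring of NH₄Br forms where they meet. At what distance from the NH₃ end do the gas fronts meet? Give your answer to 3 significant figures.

In equal time, each gas travels a distance ∝ its rate ∝ 1/√M, so d_NH₃/d_HBr = √(M_HBr/M_NH₃) = √(80.91/17.03) = 2.180.
With d_NH₃ + d_HBr = 508 mm, d_HBr = 508/(1 + 2.180) = 159.8 mm.
d_NH₃ = 508 − 159.8 = 348 mm.

348 mm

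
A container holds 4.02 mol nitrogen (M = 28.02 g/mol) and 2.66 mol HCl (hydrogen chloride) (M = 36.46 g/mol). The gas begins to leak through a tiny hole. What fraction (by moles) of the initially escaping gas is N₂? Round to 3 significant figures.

The effusion rate of species i is ∝ p_i/√M_i ∝ n_i/√M_i.
So x_N₂ in the escaping gas = (n_N₂/√M_N₂) / Σ(n_i/√M_i)
= (4.02/√28.02) / (4.02/√28.02 + 2.66/√36.46) = 0.7594/(0.7594 + 0.4405) = 0.633.

0.633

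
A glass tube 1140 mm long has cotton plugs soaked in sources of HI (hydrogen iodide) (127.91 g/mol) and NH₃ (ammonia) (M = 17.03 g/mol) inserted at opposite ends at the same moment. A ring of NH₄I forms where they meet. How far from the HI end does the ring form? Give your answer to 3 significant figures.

Graham's law gives d_HI/d_NH₃ = rate_HI/rate_NH₃ = √(M_NH₃/M_HI) = √(17.03/127.91) = 0.3649.
With d_HI + d_NH₃ = 1140 mm, d_NH₃ = 1140/(1 + 0.3649) = 835.2 mm.
d_HI = 1140 − 835.2 = 305 mm.

305 mm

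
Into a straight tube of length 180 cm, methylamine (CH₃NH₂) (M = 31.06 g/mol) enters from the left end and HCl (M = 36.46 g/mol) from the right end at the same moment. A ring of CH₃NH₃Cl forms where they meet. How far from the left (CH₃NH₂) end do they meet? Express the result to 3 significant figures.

93.6 cm

Graham's law gives d_CH₃NH₂/d_HCl = rate_CH₃NH₂/rate_HCl = √(M_HCl/M_CH₃NH₂) = √(36.46/31.06) = 1.083.
With d_CH₃NH₂ + d_HCl = 180 cm, d_HCl = 180/(1 + 1.083) = 86.40 cm.
d_CH₃NH₂ = 180 − 86.40 = 93.6 cm.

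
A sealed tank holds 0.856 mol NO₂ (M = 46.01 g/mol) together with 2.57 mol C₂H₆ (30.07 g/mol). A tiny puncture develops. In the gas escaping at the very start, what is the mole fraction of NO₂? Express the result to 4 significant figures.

0.2121

The effusion rate of species i is ∝ p_i/√M_i ∝ n_i/√M_i.
So x_NO₂ in the escaping gas = (n_NO₂/√M_NO₂) / Σ(n_i/√M_i)
= (0.856/√46.01) / (0.856/√46.01 + 2.57/√30.07) = 0.1262/(0.1262 + 0.4687) = 0.2121.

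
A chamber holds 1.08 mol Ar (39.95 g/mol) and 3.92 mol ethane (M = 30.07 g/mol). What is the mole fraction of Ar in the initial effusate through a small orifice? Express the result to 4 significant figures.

Rate_i ∝ x_i/√M_i (Graham's law weighted by mole fraction), so the effusate composition follows n_i/√M_i.
x_Ar(eff) = (n_Ar/√M_Ar) / (n_Ar/√M_Ar + n_C₂H₆/√M_C₂H₆)
= (1.08/√39.95) / (1.08/√39.95 + 3.92/√30.07) = 0.1709/(0.1709 + 0.7149) = 0.1929.

0.1929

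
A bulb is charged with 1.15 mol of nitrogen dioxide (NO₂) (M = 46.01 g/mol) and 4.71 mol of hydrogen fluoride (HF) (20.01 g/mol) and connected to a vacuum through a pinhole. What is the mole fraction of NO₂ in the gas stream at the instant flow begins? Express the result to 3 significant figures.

Each component's effusion rate ∝ (its partial pressure)·(1/√M) ∝ n_i/√M_i.
So x_NO₂ in the escaping gas = (n_NO₂/√M_NO₂) / Σ(n_i/√M_i)
= (1.15/√46.01) / (1.15/√46.01 + 4.71/√20.01) = 0.1695/(0.1695 + 1.053) = 0.139.

0.139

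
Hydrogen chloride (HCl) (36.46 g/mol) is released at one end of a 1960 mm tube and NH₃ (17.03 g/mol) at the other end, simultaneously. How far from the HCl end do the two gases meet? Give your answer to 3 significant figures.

Graham's law gives d_HCl/d_NH₃ = rate_HCl/rate_NH₃ = √(M_NH₃/M_HCl) = √(17.03/36.46) = 0.6834.
With d_HCl + d_NH₃ = 1960 mm, d_NH₃ = 1960/(1 + 0.6834) = 1164 mm.
d_HCl = 1960 − 1164 = 796 mm.

796 mm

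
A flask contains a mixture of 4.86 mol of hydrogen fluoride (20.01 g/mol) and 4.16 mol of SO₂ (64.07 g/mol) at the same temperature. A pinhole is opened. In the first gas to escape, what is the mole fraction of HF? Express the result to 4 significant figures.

Effusion rate of each component ∝ n_i/√M_i (partial pressure × 1/√M).
x_HF(eff) = (n_HF/√M_HF) / (n_HF/√M_HF + n_SO₂/√M_SO₂)
= (4.86/√20.01) / (4.86/√20.01 + 4.16/√64.07) = 1.086/(1.086 + 0.5197) = 0.6764.

0.6764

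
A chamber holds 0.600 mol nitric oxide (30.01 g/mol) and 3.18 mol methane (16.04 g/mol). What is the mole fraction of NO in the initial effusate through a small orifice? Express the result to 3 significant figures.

Rate_i ∝ x_i/√M_i (Graham's law weighted by mole fraction), so the effusate composition follows n_i/√M_i.
Mole fraction of NO in the effusate = (n_NO/√M_NO) / (n_NO/√M_NO + n_CH₄/√M_CH₄)
= (0.600/√30.01) / (0.600/√30.01 + 3.18/√16.04) = 0.1095/(0.1095 + 0.7940) = 0.121.

0.121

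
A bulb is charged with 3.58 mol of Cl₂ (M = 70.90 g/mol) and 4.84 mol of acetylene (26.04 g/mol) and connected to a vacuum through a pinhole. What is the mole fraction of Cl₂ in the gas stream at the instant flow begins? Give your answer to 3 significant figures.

Effusion rate of each component ∝ n_i/√M_i (partial pressure × 1/√M).
Mole fraction of Cl₂ in the effusate = (n_Cl₂/√M_Cl₂) / (n_Cl₂/√M_Cl₂ + n_C₂H₂/√M_C₂H₂)
= (3.58/√70.90) / (3.58/√70.90 + 4.84/√26.04) = 0.4252/(0.4252 + 0.9485) = 0.310.

0.310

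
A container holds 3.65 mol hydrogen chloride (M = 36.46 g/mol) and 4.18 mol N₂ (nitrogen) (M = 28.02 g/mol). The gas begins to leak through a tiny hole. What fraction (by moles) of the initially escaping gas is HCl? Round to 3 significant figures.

0.434

The effusion rate of species i is ∝ p_i/√M_i ∝ n_i/√M_i.
Mole fraction of HCl in the effusate = (n_HCl/√M_HCl) / (n_HCl/√M_HCl + n_N₂/√M_N₂)
= (3.65/√36.46) / (3.65/√36.46 + 4.18/√28.02) = 0.6045/(0.6045 + 0.7897) = 0.434.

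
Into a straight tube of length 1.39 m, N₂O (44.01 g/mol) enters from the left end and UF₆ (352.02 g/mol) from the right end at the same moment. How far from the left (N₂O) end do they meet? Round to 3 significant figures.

1.03 m

The fronts meet when d_N₂O + d_UF₆ = L with d_N₂O/d_UF₆ = √(M_UF₆/M_N₂O) (Graham's law). Here √(M_UF₆/M_N₂O) = √(352.02/44.01) = 2.828.
With d_N₂O + d_UF₆ = 1.39 m, d_UF₆ = 1.39/(1 + 2.828) = 0.3631 m.
d_N₂O = 1.39 − 0.3631 = 1.03 m.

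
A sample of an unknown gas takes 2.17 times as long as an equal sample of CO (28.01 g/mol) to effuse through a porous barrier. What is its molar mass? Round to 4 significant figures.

131.9 g/mol

Since effusion rate ∝ 1/√M, t_X/t_CO = √(M_X/M_CO).
2.17 = √(M_X/28.01)
M_X = 28.01 × 2.17² = 28.01 × 4.709 = 131.9 g/mol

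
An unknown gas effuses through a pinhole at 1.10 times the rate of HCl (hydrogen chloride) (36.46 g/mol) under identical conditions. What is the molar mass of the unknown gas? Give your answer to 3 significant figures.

Using Graham's law: rate_X/rate_HCl = √(M_HCl/M_X).
1.10 = √(36.46/M_X)
M_X = 36.46 / 1.10² = 36.46 / 1.210 = 30.1 g/mol

30.1 g/mol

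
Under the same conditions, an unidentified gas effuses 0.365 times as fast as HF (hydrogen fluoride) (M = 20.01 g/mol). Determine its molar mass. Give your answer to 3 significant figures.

By Graham's law, rate_X/rate_HF = √(M_HF/M_X).
0.365 = √(20.01/M_X)
M_X = 20.01 / 0.365² = 20.01 / 0.1332 = 150 g/mol

150 g/mol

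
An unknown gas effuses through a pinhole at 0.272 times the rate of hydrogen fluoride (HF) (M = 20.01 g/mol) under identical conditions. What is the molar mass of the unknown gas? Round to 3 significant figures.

270 g/mol

Graham's law gives rate_X/rate_HF = √(M_HF/M_X).
0.272 = √(20.01/M_X)
M_X = 20.01 / 0.272² = 20.01 / 0.07398 = 270 g/mol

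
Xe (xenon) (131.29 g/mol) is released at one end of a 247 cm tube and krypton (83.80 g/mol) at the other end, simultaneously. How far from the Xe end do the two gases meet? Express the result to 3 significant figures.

110 cm

Graham's law gives d_Xe/d_Kr = rate_Xe/rate_Kr = √(M_Kr/M_Xe) = √(83.80/131.29) = 0.7989.
With d_Xe + d_Kr = 247 cm, d_Kr = 247/(1 + 0.7989) = 137.3 cm.
d_Xe = 247 − 137.3 = 110 cm.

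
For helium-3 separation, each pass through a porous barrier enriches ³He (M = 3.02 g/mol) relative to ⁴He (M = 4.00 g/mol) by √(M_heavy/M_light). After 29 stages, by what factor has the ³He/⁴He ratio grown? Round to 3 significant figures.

After 29 stages the ratio has grown by (√(4.00/3.02))^29 = (4.00/3.02)^(29/2).
= 1.32450^(29/2) = 58.9.

58.9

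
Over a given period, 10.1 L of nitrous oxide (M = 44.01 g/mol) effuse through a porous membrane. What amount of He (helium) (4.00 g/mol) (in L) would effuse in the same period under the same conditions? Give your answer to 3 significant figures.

By Graham's law, rate_He/rate_N₂O = √(M_N₂O/M_He) = √(44.01/4.00) = √11.00 = 3.317.
So the volume for He is 10.1 × 3.317 = 33.5 L.

33.5 L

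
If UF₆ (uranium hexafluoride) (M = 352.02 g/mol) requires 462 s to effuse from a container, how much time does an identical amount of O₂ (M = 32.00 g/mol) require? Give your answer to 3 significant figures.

By Graham's law, t_O₂/t_UF₆ = √(M_O₂/M_UF₆) = √(32.00/352.02) = √0.09090 = 0.3015.
So the time for O₂ is 462 × 0.3015 = 139 s.

139 s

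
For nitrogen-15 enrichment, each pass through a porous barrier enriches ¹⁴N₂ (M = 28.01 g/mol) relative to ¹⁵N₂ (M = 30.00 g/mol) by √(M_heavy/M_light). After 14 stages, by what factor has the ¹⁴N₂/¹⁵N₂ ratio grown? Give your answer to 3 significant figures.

1.62

After 14 stages the ratio has grown by (√(30.00/28.01))^14 = (30.00/28.01)^(14/2).
= 1.07105^7 = 1.62.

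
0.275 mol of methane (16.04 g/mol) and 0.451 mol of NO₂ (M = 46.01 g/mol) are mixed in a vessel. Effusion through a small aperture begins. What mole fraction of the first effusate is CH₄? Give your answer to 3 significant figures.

0.508

Rate_i ∝ x_i/√M_i (Graham's law weighted by mole fraction), so the effusate composition follows n_i/√M_i.
So x_CH₄ in the escaping gas = (n_CH₄/√M_CH₄) / Σ(n_i/√M_i)
= (0.275/√16.04) / (0.275/√16.04 + 0.451/√46.01) = 0.06866/(0.06866 + 0.06649) = 0.508.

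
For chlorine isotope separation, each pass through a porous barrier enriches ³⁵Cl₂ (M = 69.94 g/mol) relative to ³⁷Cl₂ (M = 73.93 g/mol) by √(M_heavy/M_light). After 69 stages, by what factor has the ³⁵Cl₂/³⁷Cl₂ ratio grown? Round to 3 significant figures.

6.78

After 69 stages the ratio has grown by (√(73.93/69.94))^69 = (73.93/69.94)^(69/2).
= 1.05705^(69/2) = 6.78.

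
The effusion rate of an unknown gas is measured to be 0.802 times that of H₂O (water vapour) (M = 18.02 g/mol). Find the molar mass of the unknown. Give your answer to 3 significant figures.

From Graham's law, rate_X/rate_H₂O = √(M_H₂O/M_X).
0.802 = √(18.02/M_X)
M_X = 18.02 / 0.802² = 18.02 / 0.6432 = 28.0 g/mol

28.0 g/mol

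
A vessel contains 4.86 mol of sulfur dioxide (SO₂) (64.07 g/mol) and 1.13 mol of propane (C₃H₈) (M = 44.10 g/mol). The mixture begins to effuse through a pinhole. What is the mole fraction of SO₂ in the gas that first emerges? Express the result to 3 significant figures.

0.781

Rate_i ∝ x_i/√M_i (Graham's law weighted by mole fraction), so the effusate composition follows n_i/√M_i.
So x_SO₂ in the escaping gas = (n_SO₂/√M_SO₂) / Σ(n_i/√M_i)
= (4.86/√64.07) / (4.86/√64.07 + 1.13/√44.10) = 0.6072/(0.6072 + 0.1702) = 0.781.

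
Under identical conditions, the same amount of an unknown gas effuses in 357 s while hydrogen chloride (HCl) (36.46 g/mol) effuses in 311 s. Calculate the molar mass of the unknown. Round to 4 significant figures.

48.04 g/mol

Since effusion rate ∝ 1/√M, t_X/t_HCl = √(M_X/M_HCl).
357/311 = 1.148 = √(M_X/36.46)
M_X = 36.46 × 1.148² = 36.46 × 1.318 = 48.04 g/mol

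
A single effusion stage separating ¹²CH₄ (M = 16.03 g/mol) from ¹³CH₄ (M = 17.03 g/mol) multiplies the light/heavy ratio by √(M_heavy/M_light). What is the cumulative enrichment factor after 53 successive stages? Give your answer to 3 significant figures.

4.97

Each stage multiplies the ratio by α = √(17.03/16.03), so after 53 stages the overall factor is α^53 = (17.03/16.03)^(53/2).
= 1.06238^(53/2) = 4.97.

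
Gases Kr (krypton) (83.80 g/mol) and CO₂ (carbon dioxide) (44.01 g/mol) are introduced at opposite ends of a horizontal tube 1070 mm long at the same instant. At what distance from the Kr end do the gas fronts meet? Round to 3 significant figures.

450 mm

In equal time, each gas travels a distance ∝ its rate ∝ 1/√M, so d_Kr/d_CO₂ = √(M_CO₂/M_Kr) = √(44.01/83.80) = 0.7247.
With d_Kr + d_CO₂ = 1070 mm, d_CO₂ = 1070/(1 + 0.7247) = 620.4 mm.
d_Kr = 1070 − 620.4 = 450 mm.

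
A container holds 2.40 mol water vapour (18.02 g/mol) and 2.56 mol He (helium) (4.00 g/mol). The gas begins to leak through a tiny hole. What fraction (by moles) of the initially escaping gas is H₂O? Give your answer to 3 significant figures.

0.306

Each component's effusion rate ∝ (its partial pressure)·(1/√M) ∝ n_i/√M_i.
Mole fraction of H₂O in the effusate = (n_H₂O/√M_H₂O) / (n_H₂O/√M_H₂O + n_He/√M_He)
= (2.40/√18.02) / (2.40/√18.02 + 2.56/√4.00) = 0.5654/(0.5654 + 1.280) = 0.306.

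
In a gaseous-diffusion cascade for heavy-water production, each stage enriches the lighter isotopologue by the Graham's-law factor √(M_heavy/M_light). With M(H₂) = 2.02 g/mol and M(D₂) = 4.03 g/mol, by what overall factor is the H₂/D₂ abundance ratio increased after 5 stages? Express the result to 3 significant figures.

5.62

Overall factor = α^5 with α = √(4.03/2.02), i.e. (4.03/2.02)^(5/2).
= 1.99505^(5/2) = 5.62.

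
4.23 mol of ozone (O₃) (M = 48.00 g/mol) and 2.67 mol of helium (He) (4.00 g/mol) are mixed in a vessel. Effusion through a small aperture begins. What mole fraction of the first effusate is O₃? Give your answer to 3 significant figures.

Effusion rate of each component ∝ n_i/√M_i (partial pressure × 1/√M).
x_O₃(eff) = (n_O₃/√M_O₃) / (n_O₃/√M_O₃ + n_He/√M_He)
= (4.23/√48.00) / (4.23/√48.00 + 2.67/√4.00) = 0.6105/(0.6105 + 1.335) = 0.314.

0.314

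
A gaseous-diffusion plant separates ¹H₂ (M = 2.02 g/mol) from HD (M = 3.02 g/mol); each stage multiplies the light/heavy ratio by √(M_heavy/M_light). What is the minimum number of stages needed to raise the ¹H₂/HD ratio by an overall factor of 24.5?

Per stage α = (3.02/2.02)^(1/2) = 1.49505^0.5, giving ln α = 0.2011.
Need α^N ≥ 24.5 ⇒ N ≥ ln(24.5) / ln α = 3.199 / 0.2011 = 15.91.
So at least 16 stages are needed.

16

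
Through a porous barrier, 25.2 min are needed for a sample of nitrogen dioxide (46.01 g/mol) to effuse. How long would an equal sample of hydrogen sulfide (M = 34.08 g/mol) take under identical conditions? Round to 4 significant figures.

By Graham's law, t_H₂S/t_NO₂ = √(M_H₂S/M_NO₂) = √(34.08/46.01) = √0.7407 = 0.8606.
So the time for H₂S is 25.2 × 0.8606 = 21.69 min.

21.69 min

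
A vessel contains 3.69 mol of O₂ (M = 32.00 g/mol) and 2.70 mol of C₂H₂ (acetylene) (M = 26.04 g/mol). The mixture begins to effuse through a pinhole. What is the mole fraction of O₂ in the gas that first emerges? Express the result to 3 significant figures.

The effusion rate of species i is ∝ p_i/√M_i ∝ n_i/√M_i.
Mole fraction of O₂ in the effusate = (n_O₂/√M_O₂) / (n_O₂/√M_O₂ + n_C₂H₂/√M_C₂H₂)
= (3.69/√32.00) / (3.69/√32.00 + 2.70/√26.04) = 0.6523/(0.6523 + 0.5291) = 0.552.

0.552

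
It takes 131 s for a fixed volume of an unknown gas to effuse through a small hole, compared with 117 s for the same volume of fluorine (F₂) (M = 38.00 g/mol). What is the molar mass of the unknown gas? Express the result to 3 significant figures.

Using Graham's law: t_X/t_F₂ = √(M_X/M_F₂).
131/117 = 1.120 = √(M_X/38.00)
M_X = 38.00 × 1.120² = 38.00 × 1.254 = 47.6 g/mol

47.6 g/mol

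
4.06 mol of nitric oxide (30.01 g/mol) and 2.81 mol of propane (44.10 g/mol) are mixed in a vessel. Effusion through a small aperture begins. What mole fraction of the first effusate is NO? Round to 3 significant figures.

0.637

The effusion rate of species i is ∝ p_i/√M_i ∝ n_i/√M_i.
x_NO(eff) = (n_NO/√M_NO) / (n_NO/√M_NO + n_C₃H₈/√M_C₃H₈)
= (4.06/√30.01) / (4.06/√30.01 + 2.81/√44.10) = 0.7411/(0.7411 + 0.4231) = 0.637.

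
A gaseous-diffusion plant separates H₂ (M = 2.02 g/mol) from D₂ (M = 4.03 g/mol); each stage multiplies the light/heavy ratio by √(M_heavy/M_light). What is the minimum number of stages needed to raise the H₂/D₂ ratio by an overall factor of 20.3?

9

Single-stage factor α = √(4.03/2.02), so ln α = ½ ln(1.99505) = 0.3453.
Need α^N ≥ 20.3 ⇒ N ≥ ln(20.3) / ln α = 3.011 / 0.3453 = 8.72.
So at least 9 stages are needed.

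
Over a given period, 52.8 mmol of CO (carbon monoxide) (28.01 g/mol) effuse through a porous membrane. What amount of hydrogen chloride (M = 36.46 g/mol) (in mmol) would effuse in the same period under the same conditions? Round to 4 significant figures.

Using Graham's law: rate_HCl/rate_CO = √(M_CO/M_HCl) = √(28.01/36.46) = √0.7682 = 0.8765.
So the amount for HCl is 52.8 × 0.8765 = 46.28 mmol.

46.28 mmol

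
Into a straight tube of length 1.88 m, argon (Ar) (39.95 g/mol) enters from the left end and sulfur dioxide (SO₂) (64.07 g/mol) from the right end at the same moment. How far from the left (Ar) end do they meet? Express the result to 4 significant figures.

In equal time, each gas travels a distance ∝ its rate ∝ 1/√M, so d_Ar/d_SO₂ = √(M_SO₂/M_Ar) = √(64.07/39.95) = 1.266.
With d_Ar + d_SO₂ = 1.88 m, d_SO₂ = 1.88/(1 + 1.266) = 0.8295 m.
d_Ar = 1.88 − 0.8295 = 1.050 m.

1.050 m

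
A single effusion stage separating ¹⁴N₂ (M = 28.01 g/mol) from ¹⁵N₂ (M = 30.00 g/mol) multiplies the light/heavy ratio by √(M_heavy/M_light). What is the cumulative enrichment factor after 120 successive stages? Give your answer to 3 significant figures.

61.4

The single-stage factor is √(M_heavy/M_light), so 120 stages give [√(30.00/28.01)]^120 = (30.00/28.01)^(120/2).
= 1.07105^60 = 61.4.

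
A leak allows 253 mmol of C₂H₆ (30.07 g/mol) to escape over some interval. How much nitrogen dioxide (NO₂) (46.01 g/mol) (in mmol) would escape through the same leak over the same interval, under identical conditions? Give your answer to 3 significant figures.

Since effusion rate ∝ 1/√M, rate_NO₂/rate_C₂H₆ = √(M_C₂H₆/M_NO₂) = √(30.07/46.01) = √0.6536 = 0.8084.
So the amount for NO₂ is 253 × 0.8084 = 205 mmol.

205 mmol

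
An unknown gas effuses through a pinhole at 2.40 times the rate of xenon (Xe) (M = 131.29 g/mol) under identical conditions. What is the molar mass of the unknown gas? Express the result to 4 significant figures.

By Graham's law, rate_X/rate_Xe = √(M_Xe/M_X).
2.40 = √(131.29/M_X)
M_X = 131.29 / 2.40² = 131.29 / 5.760 = 22.79 g/mol

22.79 g/mol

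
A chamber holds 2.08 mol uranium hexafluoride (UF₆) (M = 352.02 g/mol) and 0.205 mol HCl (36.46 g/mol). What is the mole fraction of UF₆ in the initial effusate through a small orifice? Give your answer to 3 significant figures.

0.766

The effusion rate of species i is ∝ p_i/√M_i ∝ n_i/√M_i.
x_UF₆(eff) = (n_UF₆/√M_UF₆) / (n_UF₆/√M_UF₆ + n_HCl/√M_HCl)
= (2.08/√352.02) / (2.08/√352.02 + 0.205/√36.46) = 0.1109/(0.1109 + 0.03395) = 0.766.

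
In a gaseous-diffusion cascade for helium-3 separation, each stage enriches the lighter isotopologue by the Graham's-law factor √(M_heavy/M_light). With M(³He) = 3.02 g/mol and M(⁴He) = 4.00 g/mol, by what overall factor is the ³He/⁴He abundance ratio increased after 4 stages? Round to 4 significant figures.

Each stage multiplies the ratio by α = √(4.00/3.02), so after 4 stages the overall factor is α^4 = (4.00/3.02)^(4/2).
= 1.32450^2 = 1.754.

1.754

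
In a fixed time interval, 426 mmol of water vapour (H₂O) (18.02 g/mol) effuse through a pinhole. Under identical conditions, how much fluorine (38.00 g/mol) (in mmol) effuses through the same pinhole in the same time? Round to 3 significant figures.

Using Graham's law: rate_F₂/rate_H₂O = √(M_H₂O/M_F₂) = √(18.02/38.00) = √0.4742 = 0.6886.
So the amount for F₂ is 426 × 0.6886 = 293 mmol.

293 mmol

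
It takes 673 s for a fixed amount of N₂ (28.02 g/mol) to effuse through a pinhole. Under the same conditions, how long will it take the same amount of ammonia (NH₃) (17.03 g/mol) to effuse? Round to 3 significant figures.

Using Graham's law: t_NH₃/t_N₂ = √(M_NH₃/M_N₂) = √(17.03/28.02) = √0.6078 = 0.7796.
So the time for NH₃ is 673 × 0.7796 = 525 s.

525 s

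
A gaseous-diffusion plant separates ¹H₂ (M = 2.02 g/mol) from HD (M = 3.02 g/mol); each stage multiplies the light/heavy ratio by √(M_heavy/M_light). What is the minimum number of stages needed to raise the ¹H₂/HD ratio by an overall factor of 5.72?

Per stage α = (3.02/2.02)^(1/2) = 1.49505^0.5, giving ln α = 0.2011.
Need α^N ≥ 5.72 ⇒ N ≥ ln(5.72) / ln α = 1.744 / 0.2011 = 8.67.
Rounding up, N = 9 stages.

9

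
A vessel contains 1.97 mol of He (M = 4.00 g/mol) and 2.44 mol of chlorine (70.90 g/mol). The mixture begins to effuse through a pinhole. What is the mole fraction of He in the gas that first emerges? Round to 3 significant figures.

0.773

The effusion rate of species i is ∝ p_i/√M_i ∝ n_i/√M_i.
x_He(eff) = (n_He/√M_He) / (n_He/√M_He + n_Cl₂/√M_Cl₂)
= (1.97/√4.00) / (1.97/√4.00 + 2.44/√70.90) = 0.9850/(0.9850 + 0.2898) = 0.773.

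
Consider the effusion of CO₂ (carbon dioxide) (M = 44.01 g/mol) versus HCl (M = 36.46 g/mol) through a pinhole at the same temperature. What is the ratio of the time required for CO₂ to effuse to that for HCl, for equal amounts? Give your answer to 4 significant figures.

1.099

By Graham's law, t_CO₂/t_HCl = √(M_CO₂/M_HCl) = √(44.01/36.46) = √1.207 = 1.099.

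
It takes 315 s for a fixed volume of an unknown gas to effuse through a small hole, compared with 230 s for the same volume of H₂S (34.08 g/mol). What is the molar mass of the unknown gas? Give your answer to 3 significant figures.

63.9 g/mol

By Graham's law, t_X/t_H₂S = √(M_X/M_H₂S).
315/230 = 1.370 = √(M_X/34.08)
M_X = 34.08 × 1.370² = 34.08 × 1.876 = 63.9 g/mol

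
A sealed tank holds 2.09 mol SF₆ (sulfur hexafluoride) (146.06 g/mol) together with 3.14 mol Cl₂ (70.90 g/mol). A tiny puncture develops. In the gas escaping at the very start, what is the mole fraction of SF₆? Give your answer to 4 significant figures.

The effusion rate of species i is ∝ p_i/√M_i ∝ n_i/√M_i.
x_SF₆(eff) = (n_SF₆/√M_SF₆) / (n_SF₆/√M_SF₆ + n_Cl₂/√M_Cl₂)
= (2.09/√146.06) / (2.09/√146.06 + 3.14/√70.90) = 0.1729/(0.1729 + 0.3729) = 0.3168.

0.3168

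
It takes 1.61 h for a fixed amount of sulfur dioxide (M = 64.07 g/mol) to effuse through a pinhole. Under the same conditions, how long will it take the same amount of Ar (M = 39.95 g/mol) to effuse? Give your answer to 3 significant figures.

Using Graham's law: t_Ar/t_SO₂ = √(M_Ar/M_SO₂) = √(39.95/64.07) = √0.6235 = 0.7896.
So the time for Ar is 1.61 × 0.7896 = 1.27 h.

1.27 h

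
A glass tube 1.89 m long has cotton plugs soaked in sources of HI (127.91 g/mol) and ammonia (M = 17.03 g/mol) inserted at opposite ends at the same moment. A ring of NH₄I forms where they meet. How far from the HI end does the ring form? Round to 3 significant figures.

0.505 m

Graham's law gives d_HI/d_NH₃ = rate_HI/rate_NH₃ = √(M_NH₃/M_HI) = √(17.03/127.91) = 0.3649.
With d_HI + d_NH₃ = 1.89 m, d_NH₃ = 1.89/(1 + 0.3649) = 1.385 m.
d_HI = 1.89 − 1.385 = 0.505 m.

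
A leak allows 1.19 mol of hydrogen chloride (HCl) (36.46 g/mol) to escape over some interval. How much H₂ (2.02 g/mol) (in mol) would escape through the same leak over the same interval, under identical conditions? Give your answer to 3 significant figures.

By Graham's law, rate_H₂/rate_HCl = √(M_HCl/M_H₂) = √(36.46/2.02) = √18.05 = 4.248.
So the amount for H₂ is 1.19 × 4.248 = 5.06 mol.

5.06 mol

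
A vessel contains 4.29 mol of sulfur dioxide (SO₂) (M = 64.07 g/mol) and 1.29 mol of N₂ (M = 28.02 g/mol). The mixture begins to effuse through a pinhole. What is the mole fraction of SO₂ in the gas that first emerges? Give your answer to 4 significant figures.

Rate_i ∝ x_i/√M_i (Graham's law weighted by mole fraction), so the effusate composition follows n_i/√M_i.
So x_SO₂ in the escaping gas = (n_SO₂/√M_SO₂) / Σ(n_i/√M_i)
= (4.29/√64.07) / (4.29/√64.07 + 1.29/√28.02) = 0.5360/(0.5360 + 0.2437) = 0.6874.

0.6874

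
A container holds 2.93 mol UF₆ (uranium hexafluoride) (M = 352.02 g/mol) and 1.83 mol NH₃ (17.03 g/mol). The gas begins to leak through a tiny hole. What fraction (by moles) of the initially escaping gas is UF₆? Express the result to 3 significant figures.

0.260

Effusion rate of each component ∝ n_i/√M_i (partial pressure × 1/√M).
Mole fraction of UF₆ in the effusate = (n_UF₆/√M_UF₆) / (n_UF₆/√M_UF₆ + n_NH₃/√M_NH₃)
= (2.93/√352.02) / (2.93/√352.02 + 1.83/√17.03) = 0.1562/(0.1562 + 0.4434) = 0.260.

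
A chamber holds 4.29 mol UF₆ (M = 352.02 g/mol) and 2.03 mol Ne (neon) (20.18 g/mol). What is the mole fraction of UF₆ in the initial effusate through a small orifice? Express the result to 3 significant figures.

The effusion rate of species i is ∝ p_i/√M_i ∝ n_i/√M_i.
Mole fraction of UF₆ in the effusate = (n_UF₆/√M_UF₆) / (n_UF₆/√M_UF₆ + n_Ne/√M_Ne)
= (4.29/√352.02) / (4.29/√352.02 + 2.03/√20.18) = 0.2287/(0.2287 + 0.4519) = 0.336.

0.336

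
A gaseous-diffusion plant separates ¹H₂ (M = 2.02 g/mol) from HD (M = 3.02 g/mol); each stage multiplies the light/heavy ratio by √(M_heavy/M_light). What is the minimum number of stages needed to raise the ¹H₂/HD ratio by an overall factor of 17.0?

With α = √(3.02/2.02) per stage, ln α = ½ ln(1.49505) = 0.2011.
Need α^N ≥ 17.0 ⇒ N ≥ ln(17.0) / ln α = 2.833 / 0.2011 = 14.09.
Rounding up, N = 15 stages.

15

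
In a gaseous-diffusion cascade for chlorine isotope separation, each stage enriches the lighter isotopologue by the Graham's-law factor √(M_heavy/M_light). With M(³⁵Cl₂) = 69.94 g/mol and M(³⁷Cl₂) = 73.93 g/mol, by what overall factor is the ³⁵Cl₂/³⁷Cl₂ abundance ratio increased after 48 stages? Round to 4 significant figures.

3.787

The single-stage factor is √(M_heavy/M_light), so 48 stages give [√(73.93/69.94)]^48 = (73.93/69.94)^(48/2).
= 1.05705^24 = 3.787.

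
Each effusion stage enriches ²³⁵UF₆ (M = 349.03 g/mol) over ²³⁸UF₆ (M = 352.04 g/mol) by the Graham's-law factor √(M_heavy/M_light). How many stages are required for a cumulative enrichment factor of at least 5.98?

417

Per stage α = (352.04/349.03)^(1/2) = 1.00862^0.5, giving ln α = 0.004293.
Need α^N ≥ 5.98 ⇒ N ≥ ln(5.98) / ln α = 1.788 / 0.004293 = 416.54.
So at least 417 stages are needed.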